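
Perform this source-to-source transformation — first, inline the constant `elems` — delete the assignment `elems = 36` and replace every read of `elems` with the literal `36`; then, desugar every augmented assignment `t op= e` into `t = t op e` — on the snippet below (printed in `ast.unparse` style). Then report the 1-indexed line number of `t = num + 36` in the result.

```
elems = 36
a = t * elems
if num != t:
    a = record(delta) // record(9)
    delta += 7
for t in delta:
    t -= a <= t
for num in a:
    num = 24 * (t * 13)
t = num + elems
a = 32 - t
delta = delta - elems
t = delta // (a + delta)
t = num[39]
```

Transformed code:
a = t * 36
if num != t:
    a = record(delta) // record(9)
    delta = delta + 7
for t in delta:
    t = t - (a <= t)
for num in a:
    num = 24 * (t * 13)
t = num + 36
a = 32 - t
delta = delta - 36
t = delta // (a + delta)
t = num[39]

9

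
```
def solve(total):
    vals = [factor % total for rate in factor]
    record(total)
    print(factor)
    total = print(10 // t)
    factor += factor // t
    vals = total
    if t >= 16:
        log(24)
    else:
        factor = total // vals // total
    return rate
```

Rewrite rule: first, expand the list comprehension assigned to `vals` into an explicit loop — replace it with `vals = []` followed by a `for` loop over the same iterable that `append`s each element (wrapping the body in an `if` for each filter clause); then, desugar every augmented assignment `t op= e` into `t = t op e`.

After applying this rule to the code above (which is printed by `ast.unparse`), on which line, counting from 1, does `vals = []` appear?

2

Transformed code:
def solve(total):
    vals = []
    for rate in factor:
        vals.append(factor % total)
    record(total)
    print(factor)
    total = print(10 // t)
    factor = factor + factor // t
    vals = total
    if t >= 16:
        log(24)
    else:
        factor = total // vals // total
    return rate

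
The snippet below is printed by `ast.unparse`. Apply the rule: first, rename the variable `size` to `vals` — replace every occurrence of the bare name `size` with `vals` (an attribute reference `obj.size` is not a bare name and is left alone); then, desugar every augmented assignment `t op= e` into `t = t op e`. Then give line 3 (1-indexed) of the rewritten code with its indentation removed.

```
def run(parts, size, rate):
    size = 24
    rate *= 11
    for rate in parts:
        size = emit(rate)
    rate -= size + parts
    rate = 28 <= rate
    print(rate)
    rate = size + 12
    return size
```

rate = rate * 11

Transformed code:
def run(parts, vals, rate):
    vals = 24
    rate = rate * 11
    for rate in parts:
        vals = emit(rate)
    rate = rate - (vals + parts)
    rate = 28 <= rate
    print(rate)
    rate = vals + 12
    return vals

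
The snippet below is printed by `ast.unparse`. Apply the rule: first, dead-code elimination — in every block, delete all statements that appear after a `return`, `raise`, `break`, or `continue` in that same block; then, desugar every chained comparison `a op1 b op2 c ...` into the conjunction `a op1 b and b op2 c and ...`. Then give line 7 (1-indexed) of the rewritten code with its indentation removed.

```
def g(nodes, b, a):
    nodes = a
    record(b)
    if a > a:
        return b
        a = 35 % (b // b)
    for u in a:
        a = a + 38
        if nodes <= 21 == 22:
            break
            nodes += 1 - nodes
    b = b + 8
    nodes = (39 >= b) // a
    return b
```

a = a + 38

Transformed code:
def g(nodes, b, a):
    nodes = a
    record(b)
    if a > a:
        return b
    for u in a:
        a = a + 38
        if nodes <= 21 and 21 == 22:
            break
    b = b + 8
    nodes = (39 >= b) // a
    return b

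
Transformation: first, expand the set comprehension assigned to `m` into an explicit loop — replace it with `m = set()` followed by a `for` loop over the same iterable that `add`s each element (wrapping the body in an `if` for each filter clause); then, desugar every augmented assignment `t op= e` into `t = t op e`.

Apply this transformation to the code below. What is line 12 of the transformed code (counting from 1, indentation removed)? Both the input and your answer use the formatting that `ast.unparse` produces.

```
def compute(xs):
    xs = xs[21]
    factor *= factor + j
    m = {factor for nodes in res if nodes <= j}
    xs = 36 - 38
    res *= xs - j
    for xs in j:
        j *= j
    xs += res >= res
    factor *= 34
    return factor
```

xs = xs + (res >= res)

Transformed code:
def compute(xs):
    xs = xs[21]
    factor = factor * (factor + j)
    m = set()
    for nodes in res:
        if nodes <= j:
            m.add(factor)
    xs = 36 - 38
    res = res * (xs - j)
    for xs in j:
        j = j * j
    xs = xs + (res >= res)
    factor = factor * 34
    return factor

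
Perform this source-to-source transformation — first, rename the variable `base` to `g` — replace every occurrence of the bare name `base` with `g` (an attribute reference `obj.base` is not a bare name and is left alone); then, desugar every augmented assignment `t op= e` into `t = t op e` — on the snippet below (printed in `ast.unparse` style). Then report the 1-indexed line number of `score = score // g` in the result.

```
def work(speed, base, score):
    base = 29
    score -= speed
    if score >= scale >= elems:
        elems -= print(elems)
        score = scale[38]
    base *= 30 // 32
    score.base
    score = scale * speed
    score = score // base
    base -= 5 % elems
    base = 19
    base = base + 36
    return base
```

Transformed code:
def work(speed, g, score):
    g = 29
    score = score - speed
    if score >= scale >= elems:
        elems = elems - print(elems)
        score = scale[38]
    g = g * (30 // 32)
    score.base
    score = scale * speed
    score = score // g
    g = g - 5 % elems
    g = 19
    g = g + 36
    return g

10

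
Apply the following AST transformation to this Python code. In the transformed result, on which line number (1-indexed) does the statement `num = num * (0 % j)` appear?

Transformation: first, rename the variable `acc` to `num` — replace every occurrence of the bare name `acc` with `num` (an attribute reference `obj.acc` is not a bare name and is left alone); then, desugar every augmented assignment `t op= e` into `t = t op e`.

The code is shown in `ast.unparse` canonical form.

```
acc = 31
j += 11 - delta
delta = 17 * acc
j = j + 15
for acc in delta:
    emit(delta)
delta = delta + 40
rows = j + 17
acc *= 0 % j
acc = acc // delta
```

9

Transformed code:
num = 31
j = j + (11 - delta)
delta = 17 * num
j = j + 15
for num in delta:
    emit(delta)
delta = delta + 40
rows = j + 17
num = num * (0 % j)
num = num // delta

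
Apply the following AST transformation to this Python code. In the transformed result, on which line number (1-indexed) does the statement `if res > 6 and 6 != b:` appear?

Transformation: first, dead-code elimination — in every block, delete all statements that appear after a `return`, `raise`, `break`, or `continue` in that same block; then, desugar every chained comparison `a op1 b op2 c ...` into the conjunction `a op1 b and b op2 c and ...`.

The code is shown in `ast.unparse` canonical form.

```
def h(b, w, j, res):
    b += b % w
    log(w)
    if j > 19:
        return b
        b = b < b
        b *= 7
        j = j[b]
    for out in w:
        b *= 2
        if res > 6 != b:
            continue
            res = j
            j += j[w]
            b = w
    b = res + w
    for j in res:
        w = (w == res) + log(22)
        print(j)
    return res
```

Transformed code:
def h(b, w, j, res):
    b += b % w
    log(w)
    if j > 19:
        return b
    for out in w:
        b *= 2
        if res > 6 and 6 != b:
            continue
    b = res + w
    for j in res:
        w = (w == res) + log(22)
        print(j)
    return res

8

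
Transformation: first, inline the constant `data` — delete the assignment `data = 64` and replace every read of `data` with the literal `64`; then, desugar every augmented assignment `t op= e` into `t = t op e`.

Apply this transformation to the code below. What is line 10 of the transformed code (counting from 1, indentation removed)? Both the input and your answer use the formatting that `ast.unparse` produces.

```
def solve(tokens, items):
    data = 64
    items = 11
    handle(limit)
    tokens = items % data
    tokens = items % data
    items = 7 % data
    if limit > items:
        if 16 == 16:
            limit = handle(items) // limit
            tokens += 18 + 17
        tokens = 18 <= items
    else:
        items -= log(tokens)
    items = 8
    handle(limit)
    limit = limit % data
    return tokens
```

tokens = tokens + (18 + 17)

Transformed code:
def solve(tokens, items):
    items = 11
    handle(limit)
    tokens = items % 64
    tokens = items % 64
    items = 7 % 64
    if limit > items:
        if 16 == 16:
            limit = handle(items) // limit
            tokens = tokens + (18 + 17)
        tokens = 18 <= items
    else:
        items = items - log(tokens)
    items = 8
    handle(limit)
    limit = limit % 64
    return tokens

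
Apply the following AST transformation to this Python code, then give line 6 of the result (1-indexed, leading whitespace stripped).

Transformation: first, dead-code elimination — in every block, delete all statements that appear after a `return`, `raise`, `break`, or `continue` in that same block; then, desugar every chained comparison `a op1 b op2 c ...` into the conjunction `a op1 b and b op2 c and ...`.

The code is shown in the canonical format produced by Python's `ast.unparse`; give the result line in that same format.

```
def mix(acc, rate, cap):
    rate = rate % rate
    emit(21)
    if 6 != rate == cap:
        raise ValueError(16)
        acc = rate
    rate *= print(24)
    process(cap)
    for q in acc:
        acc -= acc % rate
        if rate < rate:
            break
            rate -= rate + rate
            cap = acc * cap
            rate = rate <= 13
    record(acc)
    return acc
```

Transformed code:
def mix(acc, rate, cap):
    rate = rate % rate
    emit(21)
    if 6 != rate and rate == cap:
        raise ValueError(16)
    rate *= print(24)
    process(cap)
    for q in acc:
        acc -= acc % rate
        if rate < rate:
            break
    record(acc)
    return acc

rate *= print(24)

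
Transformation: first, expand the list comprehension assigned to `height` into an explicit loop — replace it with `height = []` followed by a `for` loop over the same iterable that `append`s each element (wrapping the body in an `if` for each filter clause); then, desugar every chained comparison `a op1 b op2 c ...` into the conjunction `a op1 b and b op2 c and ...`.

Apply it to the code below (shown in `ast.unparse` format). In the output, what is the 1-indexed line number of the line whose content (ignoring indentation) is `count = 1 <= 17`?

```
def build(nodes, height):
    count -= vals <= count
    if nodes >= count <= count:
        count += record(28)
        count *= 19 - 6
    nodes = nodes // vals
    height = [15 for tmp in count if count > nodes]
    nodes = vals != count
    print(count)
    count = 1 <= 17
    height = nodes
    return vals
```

13

Transformed code:
def build(nodes, height):
    count -= vals <= count
    if nodes >= count and count <= count:
        count += record(28)
        count *= 19 - 6
    nodes = nodes // vals
    height = []
    for tmp in count:
        if count > nodes:
            height.append(15)
    nodes = vals != count
    print(count)
    count = 1 <= 17
    height = nodes
    return vals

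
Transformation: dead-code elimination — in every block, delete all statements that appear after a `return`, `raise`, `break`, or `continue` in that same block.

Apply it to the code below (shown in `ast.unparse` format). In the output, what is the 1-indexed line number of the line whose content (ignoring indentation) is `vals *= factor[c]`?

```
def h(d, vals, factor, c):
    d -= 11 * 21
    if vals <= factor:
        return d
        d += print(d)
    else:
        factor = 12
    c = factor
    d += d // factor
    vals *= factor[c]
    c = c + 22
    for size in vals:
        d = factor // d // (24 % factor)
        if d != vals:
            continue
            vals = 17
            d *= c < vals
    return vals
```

Transformed code:
def h(d, vals, factor, c):
    d -= 11 * 21
    if vals <= factor:
        return d
    else:
        factor = 12
    c = factor
    d += d // factor
    vals *= factor[c]
    c = c + 22
    for size in vals:
        d = factor // d // (24 % factor)
        if d != vals:
            continue
    return vals

9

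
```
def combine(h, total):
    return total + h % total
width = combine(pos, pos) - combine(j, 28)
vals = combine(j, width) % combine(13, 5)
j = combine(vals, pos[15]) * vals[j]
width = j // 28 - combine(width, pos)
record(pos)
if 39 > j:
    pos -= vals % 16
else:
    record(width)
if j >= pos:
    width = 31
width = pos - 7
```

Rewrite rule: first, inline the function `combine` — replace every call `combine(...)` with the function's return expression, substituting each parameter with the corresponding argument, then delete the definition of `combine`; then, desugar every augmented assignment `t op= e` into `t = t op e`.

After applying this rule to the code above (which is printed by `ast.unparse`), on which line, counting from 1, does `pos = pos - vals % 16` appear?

Transformed code:
width = pos + pos % pos - (28 + j % 28)
vals = (width + j % width) % (5 + 13 % 5)
j = (pos[15] + vals % pos[15]) * vals[j]
width = j // 28 - (pos + width % pos)
record(pos)
if 39 > j:
    pos = pos - vals % 16
else:
    record(width)
if j >= pos:
    width = 31
width = pos - 7

7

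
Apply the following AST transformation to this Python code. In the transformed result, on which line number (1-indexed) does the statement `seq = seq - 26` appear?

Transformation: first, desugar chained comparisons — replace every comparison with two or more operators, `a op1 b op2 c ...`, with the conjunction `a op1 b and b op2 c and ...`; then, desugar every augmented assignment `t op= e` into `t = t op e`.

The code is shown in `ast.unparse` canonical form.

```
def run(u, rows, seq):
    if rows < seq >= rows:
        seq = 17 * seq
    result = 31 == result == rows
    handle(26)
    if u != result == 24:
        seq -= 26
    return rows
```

Transformed code:
def run(u, rows, seq):
    if rows < seq and seq >= rows:
        seq = 17 * seq
    result = 31 == result and result == rows
    handle(26)
    if u != result and result == 24:
        seq = seq - 26
    return rows

7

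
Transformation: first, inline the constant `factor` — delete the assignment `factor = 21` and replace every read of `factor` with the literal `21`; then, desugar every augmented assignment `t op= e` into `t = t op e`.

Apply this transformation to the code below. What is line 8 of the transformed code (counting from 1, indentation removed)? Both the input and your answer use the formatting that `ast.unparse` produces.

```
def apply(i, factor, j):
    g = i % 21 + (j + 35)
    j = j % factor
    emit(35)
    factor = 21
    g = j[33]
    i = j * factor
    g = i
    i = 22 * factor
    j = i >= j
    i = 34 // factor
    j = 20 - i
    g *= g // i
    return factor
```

i = 22 * 21

Transformed code:
def apply(i, factor, j):
    g = i % 21 + (j + 35)
    j = j % 21
    emit(35)
    g = j[33]
    i = j * 21
    g = i
    i = 22 * 21
    j = i >= j
    i = 34 // 21
    j = 20 - i
    g = g * (g // i)
    return 21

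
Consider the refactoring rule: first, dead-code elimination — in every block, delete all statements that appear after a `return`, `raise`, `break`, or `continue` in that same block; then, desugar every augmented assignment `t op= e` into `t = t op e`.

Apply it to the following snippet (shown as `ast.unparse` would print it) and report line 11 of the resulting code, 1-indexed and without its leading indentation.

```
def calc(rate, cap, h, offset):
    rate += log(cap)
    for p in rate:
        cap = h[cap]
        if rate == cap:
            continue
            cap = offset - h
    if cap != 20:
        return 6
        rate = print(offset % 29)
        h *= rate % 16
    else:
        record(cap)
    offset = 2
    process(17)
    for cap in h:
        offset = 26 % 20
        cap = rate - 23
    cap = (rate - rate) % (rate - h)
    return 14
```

offset = 2

Transformed code:
def calc(rate, cap, h, offset):
    rate = rate + log(cap)
    for p in rate:
        cap = h[cap]
        if rate == cap:
            continue
    if cap != 20:
        return 6
    else:
        record(cap)
    offset = 2
    process(17)
    for cap in h:
        offset = 26 % 20
        cap = rate - 23
    cap = (rate - rate) % (rate - h)
    return 14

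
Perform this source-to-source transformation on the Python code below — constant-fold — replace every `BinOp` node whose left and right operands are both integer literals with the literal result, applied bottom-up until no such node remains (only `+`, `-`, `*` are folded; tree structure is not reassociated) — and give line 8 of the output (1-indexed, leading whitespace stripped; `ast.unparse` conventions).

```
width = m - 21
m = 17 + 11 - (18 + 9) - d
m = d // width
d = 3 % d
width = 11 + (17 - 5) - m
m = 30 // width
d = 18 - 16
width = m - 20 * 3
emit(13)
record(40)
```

Transformed code:
width = m - 21
m = 1 - d
m = d // width
d = 3 % d
width = 23 - m
m = 30 // width
d = 2
width = m - 60
emit(13)
record(40)

width = m - 60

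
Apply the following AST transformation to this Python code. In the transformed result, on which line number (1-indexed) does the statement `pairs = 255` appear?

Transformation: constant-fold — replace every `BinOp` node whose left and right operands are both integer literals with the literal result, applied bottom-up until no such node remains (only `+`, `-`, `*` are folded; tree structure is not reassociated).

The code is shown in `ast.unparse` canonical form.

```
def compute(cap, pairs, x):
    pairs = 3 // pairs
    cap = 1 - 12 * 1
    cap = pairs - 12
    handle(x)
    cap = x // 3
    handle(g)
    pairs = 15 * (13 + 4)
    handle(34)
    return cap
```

Transformed code:
def compute(cap, pairs, x):
    pairs = 3 // pairs
    cap = -11
    cap = pairs - 12
    handle(x)
    cap = x // 3
    handle(g)
    pairs = 255
    handle(34)
    return cap

8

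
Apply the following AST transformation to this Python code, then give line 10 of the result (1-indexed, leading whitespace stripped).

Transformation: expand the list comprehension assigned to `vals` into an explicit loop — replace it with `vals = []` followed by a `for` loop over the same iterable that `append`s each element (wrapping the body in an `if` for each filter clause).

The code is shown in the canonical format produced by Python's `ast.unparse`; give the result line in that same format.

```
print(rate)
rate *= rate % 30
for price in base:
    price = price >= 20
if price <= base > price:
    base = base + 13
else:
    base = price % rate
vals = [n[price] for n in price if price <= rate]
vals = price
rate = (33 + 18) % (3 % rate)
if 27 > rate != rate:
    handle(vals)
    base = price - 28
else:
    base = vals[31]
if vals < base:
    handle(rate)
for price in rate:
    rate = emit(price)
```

for n in price:

Transformed code:
print(rate)
rate *= rate % 30
for price in base:
    price = price >= 20
if price <= base > price:
    base = base + 13
else:
    base = price % rate
vals = []
for n in price:
    if price <= rate:
        vals.append(n[price])
vals = price
rate = (33 + 18) % (3 % rate)
if 27 > rate != rate:
    handle(vals)
    base = price - 28
else:
    base = vals[31]
if vals < base:
    handle(rate)
for price in rate:
    rate = emit(price)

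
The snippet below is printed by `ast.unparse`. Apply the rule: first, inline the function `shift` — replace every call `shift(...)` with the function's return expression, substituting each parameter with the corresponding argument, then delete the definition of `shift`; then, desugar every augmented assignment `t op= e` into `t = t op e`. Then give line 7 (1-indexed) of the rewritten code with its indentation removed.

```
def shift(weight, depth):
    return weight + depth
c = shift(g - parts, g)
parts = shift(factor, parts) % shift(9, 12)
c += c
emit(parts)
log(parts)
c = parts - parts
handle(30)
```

Transformed code:
c = g - parts + g
parts = (factor + parts) % (9 + 12)
c = c + c
emit(parts)
log(parts)
c = parts - parts
handle(30)

handle(30)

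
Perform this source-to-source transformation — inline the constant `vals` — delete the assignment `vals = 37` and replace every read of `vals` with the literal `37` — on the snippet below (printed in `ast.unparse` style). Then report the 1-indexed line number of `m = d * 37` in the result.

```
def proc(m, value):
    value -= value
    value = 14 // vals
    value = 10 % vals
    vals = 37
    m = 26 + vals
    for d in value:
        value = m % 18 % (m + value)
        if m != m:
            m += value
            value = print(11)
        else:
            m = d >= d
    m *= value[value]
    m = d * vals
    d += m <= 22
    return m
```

Transformed code:
def proc(m, value):
    value -= value
    value = 14 // 37
    value = 10 % 37
    m = 26 + 37
    for d in value:
        value = m % 18 % (m + value)
        if m != m:
            m += value
            value = print(11)
        else:
            m = d >= d
    m *= value[value]
    m = d * 37
    d += m <= 22
    return m

14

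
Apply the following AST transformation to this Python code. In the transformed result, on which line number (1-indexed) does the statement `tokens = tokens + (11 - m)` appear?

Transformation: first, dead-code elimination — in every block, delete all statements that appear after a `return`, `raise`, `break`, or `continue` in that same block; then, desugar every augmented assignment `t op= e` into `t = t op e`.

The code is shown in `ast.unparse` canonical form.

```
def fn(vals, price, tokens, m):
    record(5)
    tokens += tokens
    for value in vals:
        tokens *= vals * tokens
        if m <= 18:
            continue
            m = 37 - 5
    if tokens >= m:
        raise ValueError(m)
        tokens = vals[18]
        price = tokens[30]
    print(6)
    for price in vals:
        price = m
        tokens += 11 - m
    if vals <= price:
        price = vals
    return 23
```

13

Transformed code:
def fn(vals, price, tokens, m):
    record(5)
    tokens = tokens + tokens
    for value in vals:
        tokens = tokens * (vals * tokens)
        if m <= 18:
            continue
    if tokens >= m:
        raise ValueError(m)
    print(6)
    for price in vals:
        price = m
        tokens = tokens + (11 - m)
    if vals <= price:
        price = vals
    return 23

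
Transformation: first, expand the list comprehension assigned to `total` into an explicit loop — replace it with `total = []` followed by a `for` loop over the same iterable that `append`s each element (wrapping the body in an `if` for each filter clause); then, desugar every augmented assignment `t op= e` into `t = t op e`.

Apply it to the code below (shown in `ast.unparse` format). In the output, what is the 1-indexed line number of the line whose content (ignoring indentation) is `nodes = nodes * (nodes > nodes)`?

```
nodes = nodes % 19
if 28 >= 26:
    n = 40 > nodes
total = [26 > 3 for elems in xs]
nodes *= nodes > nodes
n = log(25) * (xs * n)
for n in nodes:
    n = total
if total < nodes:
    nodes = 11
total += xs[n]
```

Transformed code:
nodes = nodes % 19
if 28 >= 26:
    n = 40 > nodes
total = []
for elems in xs:
    total.append(26 > 3)
nodes = nodes * (nodes > nodes)
n = log(25) * (xs * n)
for n in nodes:
    n = total
if total < nodes:
    nodes = 11
total = total + xs[n]

7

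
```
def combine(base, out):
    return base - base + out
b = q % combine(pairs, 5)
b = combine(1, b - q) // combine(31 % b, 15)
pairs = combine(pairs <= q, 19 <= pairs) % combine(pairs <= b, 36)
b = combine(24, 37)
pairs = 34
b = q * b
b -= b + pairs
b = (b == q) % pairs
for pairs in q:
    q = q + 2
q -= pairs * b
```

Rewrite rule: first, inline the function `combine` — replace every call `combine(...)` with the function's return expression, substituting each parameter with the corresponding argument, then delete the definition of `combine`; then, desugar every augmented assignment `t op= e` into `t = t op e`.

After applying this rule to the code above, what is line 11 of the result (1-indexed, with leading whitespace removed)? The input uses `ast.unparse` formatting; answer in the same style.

Transformed code:
b = q % (pairs - pairs + 5)
b = (1 - 1 + (b - q)) // (31 % b - 31 % b + 15)
pairs = ((pairs <= q) - (pairs <= q) + (19 <= pairs)) % ((pairs <= b) - (pairs <= b) + 36)
b = 24 - 24 + 37
pairs = 34
b = q * b
b = b - (b + pairs)
b = (b == q) % pairs
for pairs in q:
    q = q + 2
q = q - pairs * b

q = q - pairs * b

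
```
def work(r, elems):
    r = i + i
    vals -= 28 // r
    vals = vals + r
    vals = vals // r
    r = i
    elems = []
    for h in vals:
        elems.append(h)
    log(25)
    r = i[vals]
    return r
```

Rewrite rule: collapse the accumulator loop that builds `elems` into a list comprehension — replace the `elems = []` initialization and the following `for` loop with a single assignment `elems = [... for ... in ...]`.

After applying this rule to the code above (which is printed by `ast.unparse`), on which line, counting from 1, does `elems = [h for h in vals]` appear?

Transformed code:
def work(r, elems):
    r = i + i
    vals -= 28 // r
    vals = vals + r
    vals = vals // r
    r = i
    elems = [h for h in vals]
    log(25)
    r = i[vals]
    return r

7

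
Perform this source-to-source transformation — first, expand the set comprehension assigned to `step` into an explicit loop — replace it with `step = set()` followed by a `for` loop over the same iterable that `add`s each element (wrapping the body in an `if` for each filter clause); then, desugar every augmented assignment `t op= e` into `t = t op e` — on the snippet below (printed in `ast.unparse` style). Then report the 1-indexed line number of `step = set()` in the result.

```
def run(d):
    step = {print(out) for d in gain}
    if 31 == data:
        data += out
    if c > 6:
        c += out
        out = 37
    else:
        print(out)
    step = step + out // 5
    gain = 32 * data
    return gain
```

2

Transformed code:
def run(d):
    step = set()
    for d in gain:
        step.add(print(out))
    if 31 == data:
        data = data + out
    if c > 6:
        c = c + out
        out = 37
    else:
        print(out)
    step = step + out // 5
    gain = 32 * data
    return gain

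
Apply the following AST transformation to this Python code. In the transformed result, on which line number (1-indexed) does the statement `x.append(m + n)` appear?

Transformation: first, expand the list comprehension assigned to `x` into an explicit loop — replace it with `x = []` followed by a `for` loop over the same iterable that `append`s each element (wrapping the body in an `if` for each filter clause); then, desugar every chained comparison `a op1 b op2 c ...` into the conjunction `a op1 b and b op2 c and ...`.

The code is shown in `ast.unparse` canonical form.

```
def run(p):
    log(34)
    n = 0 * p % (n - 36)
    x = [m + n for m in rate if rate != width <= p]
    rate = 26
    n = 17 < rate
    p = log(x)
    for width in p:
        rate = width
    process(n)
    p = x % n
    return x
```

7

Transformed code:
def run(p):
    log(34)
    n = 0 * p % (n - 36)
    x = []
    for m in rate:
        if rate != width and width <= p:
            x.append(m + n)
    rate = 26
    n = 17 < rate
    p = log(x)
    for width in p:
        rate = width
    process(n)
    p = x % n
    return x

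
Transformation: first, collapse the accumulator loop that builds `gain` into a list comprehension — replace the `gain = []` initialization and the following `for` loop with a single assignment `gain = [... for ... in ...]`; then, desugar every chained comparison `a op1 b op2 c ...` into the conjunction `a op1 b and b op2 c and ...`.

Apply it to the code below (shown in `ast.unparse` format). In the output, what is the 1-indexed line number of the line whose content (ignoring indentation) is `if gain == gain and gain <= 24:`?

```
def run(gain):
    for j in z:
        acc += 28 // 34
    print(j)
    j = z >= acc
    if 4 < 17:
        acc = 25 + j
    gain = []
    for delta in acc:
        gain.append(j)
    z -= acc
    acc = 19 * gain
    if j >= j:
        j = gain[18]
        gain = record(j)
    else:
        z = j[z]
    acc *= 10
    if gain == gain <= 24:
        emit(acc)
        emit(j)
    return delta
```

17

Transformed code:
def run(gain):
    for j in z:
        acc += 28 // 34
    print(j)
    j = z >= acc
    if 4 < 17:
        acc = 25 + j
    gain = [j for delta in acc]
    z -= acc
    acc = 19 * gain
    if j >= j:
        j = gain[18]
        gain = record(j)
    else:
        z = j[z]
    acc *= 10
    if gain == gain and gain <= 24:
        emit(acc)
        emit(j)
    return delta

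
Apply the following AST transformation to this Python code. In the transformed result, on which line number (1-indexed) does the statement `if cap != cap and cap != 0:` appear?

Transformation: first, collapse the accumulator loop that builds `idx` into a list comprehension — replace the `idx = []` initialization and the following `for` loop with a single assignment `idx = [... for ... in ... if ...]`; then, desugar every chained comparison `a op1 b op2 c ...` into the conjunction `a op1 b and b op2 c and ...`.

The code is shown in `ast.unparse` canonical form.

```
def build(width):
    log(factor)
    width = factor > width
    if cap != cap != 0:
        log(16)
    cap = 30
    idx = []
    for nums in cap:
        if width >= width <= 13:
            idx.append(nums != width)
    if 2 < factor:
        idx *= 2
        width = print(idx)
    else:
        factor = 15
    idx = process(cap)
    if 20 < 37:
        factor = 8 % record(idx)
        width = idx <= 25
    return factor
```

Transformed code:
def build(width):
    log(factor)
    width = factor > width
    if cap != cap and cap != 0:
        log(16)
    cap = 30
    idx = [nums != width for nums in cap if width >= width and width <= 13]
    if 2 < factor:
        idx *= 2
        width = print(idx)
    else:
        factor = 15
    idx = process(cap)
    if 20 < 37:
        factor = 8 % record(idx)
        width = idx <= 25
    return factor

4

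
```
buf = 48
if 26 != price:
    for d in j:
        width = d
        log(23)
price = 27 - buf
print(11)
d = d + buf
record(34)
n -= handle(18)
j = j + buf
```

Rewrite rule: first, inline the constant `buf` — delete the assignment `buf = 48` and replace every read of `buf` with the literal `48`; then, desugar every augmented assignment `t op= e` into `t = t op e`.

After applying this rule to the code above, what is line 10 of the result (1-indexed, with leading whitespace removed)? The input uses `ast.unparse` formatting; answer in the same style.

Transformed code:
if 26 != price:
    for d in j:
        width = d
        log(23)
price = 27 - 48
print(11)
d = d + 48
record(34)
n = n - handle(18)
j = j + 48

j = j + 48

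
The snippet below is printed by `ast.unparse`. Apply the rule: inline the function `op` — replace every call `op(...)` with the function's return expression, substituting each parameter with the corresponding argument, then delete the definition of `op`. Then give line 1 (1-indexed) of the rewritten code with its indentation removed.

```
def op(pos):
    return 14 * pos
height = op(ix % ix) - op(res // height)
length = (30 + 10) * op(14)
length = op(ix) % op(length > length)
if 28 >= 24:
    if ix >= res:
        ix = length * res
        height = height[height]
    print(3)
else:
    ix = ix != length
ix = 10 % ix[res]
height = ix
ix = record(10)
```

Transformed code:
height = 14 * (ix % ix) - 14 * (res // height)
length = (30 + 10) * (14 * 14)
length = 14 * ix % (14 * (length > length))
if 28 >= 24:
    if ix >= res:
        ix = length * res
        height = height[height]
    print(3)
else:
    ix = ix != length
ix = 10 % ix[res]
height = ix
ix = record(10)

height = 14 * (ix % ix) - 14 * (res // height)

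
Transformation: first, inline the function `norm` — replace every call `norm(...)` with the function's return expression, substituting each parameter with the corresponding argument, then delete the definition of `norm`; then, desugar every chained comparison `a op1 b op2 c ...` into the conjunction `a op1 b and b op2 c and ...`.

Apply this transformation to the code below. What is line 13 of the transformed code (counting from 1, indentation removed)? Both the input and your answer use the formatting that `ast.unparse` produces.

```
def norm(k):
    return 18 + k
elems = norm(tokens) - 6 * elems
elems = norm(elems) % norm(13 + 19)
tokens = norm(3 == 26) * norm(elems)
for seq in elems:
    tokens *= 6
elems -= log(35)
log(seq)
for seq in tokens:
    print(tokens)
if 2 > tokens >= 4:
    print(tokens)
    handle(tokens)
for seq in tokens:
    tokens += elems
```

Transformed code:
elems = 18 + tokens - 6 * elems
elems = (18 + elems) % (18 + (13 + 19))
tokens = (18 + (3 == 26)) * (18 + elems)
for seq in elems:
    tokens *= 6
elems -= log(35)
log(seq)
for seq in tokens:
    print(tokens)
if 2 > tokens and tokens >= 4:
    print(tokens)
    handle(tokens)
for seq in tokens:
    tokens += elems

for seq in tokens:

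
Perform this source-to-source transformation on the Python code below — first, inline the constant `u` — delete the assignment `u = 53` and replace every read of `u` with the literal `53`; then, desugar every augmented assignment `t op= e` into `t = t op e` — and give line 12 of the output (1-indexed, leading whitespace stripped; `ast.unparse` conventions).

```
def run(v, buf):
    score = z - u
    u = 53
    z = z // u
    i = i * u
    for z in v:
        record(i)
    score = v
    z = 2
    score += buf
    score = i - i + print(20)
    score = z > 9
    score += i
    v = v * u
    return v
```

Transformed code:
def run(v, buf):
    score = z - 53
    z = z // 53
    i = i * 53
    for z in v:
        record(i)
    score = v
    z = 2
    score = score + buf
    score = i - i + print(20)
    score = z > 9
    score = score + i
    v = v * 53
    return v

score = score + i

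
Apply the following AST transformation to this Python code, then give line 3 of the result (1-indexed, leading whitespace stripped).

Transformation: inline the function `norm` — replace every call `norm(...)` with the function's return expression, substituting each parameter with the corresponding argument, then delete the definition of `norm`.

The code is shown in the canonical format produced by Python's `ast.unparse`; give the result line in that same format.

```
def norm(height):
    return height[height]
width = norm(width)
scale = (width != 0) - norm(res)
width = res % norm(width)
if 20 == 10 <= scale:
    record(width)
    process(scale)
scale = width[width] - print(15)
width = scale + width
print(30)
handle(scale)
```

Transformed code:
width = width[width]
scale = (width != 0) - res[res]
width = res % width[width]
if 20 == 10 <= scale:
    record(width)
    process(scale)
scale = width[width] - print(15)
width = scale + width
print(30)
handle(scale)

width = res % width[width]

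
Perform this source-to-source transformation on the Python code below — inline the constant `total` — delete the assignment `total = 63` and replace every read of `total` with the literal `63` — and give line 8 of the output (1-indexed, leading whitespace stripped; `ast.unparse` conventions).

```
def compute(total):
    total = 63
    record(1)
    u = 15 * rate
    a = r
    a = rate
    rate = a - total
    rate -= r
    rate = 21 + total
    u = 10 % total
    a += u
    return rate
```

Transformed code:
def compute(total):
    record(1)
    u = 15 * rate
    a = r
    a = rate
    rate = a - 63
    rate -= r
    rate = 21 + 63
    u = 10 % 63
    a += u
    return rate

rate = 21 + 63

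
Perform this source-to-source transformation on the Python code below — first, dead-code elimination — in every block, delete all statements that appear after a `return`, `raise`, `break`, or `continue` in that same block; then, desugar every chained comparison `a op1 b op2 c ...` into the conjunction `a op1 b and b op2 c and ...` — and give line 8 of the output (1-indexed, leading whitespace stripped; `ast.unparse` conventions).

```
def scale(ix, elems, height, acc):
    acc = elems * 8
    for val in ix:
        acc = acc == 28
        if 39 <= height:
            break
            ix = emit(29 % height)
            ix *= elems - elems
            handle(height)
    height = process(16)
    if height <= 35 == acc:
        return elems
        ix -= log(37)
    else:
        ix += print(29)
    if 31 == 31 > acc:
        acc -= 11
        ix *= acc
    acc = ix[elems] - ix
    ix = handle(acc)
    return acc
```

if height <= 35 and 35 == acc:

Transformed code:
def scale(ix, elems, height, acc):
    acc = elems * 8
    for val in ix:
        acc = acc == 28
        if 39 <= height:
            break
    height = process(16)
    if height <= 35 and 35 == acc:
        return elems
    else:
        ix += print(29)
    if 31 == 31 and 31 > acc:
        acc -= 11
        ix *= acc
    acc = ix[elems] - ix
    ix = handle(acc)
    return acc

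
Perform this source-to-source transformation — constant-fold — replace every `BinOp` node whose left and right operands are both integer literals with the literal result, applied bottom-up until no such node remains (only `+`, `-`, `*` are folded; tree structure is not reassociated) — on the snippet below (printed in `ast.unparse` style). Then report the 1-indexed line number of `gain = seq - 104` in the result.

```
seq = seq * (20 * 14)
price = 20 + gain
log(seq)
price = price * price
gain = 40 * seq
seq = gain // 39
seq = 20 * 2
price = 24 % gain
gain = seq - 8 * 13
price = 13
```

Transformed code:
seq = seq * 280
price = 20 + gain
log(seq)
price = price * price
gain = 40 * seq
seq = gain // 39
seq = 40
price = 24 % gain
gain = seq - 104
price = 13

9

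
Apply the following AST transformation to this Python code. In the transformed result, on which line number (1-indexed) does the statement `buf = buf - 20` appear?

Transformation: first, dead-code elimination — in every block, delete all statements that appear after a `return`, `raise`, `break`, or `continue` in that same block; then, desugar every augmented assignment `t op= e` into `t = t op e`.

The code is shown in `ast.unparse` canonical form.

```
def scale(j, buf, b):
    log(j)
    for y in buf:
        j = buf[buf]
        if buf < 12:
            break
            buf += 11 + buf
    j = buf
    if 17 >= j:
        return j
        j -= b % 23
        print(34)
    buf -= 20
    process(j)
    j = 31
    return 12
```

10

Transformed code:
def scale(j, buf, b):
    log(j)
    for y in buf:
        j = buf[buf]
        if buf < 12:
            break
    j = buf
    if 17 >= j:
        return j
    buf = buf - 20
    process(j)
    j = 31
    return 12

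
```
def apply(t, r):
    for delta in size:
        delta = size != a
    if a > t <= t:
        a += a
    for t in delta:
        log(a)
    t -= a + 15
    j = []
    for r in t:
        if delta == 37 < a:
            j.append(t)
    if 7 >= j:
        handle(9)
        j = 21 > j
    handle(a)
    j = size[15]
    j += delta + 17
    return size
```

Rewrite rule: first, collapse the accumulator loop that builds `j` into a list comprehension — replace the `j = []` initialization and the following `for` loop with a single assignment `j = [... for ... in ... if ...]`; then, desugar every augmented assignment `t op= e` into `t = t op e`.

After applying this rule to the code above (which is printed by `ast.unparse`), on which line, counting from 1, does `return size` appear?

16

Transformed code:
def apply(t, r):
    for delta in size:
        delta = size != a
    if a > t <= t:
        a = a + a
    for t in delta:
        log(a)
    t = t - (a + 15)
    j = [t for r in t if delta == 37 < a]
    if 7 >= j:
        handle(9)
        j = 21 > j
    handle(a)
    j = size[15]
    j = j + (delta + 17)
    return size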